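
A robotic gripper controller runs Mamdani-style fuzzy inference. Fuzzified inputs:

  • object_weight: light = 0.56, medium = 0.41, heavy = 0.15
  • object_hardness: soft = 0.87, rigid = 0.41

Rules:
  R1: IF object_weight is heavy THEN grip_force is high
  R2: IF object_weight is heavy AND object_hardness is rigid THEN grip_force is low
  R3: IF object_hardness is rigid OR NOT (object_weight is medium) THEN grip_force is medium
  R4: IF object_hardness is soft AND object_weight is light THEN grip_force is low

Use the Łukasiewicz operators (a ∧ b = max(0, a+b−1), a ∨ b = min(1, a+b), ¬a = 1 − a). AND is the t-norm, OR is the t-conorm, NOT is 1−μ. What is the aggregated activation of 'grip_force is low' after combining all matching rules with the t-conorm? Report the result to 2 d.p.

0.43

R1: heavy=0.15 → w = 0.15
R2: heavy=0.15, rigid=0.41; AND[max(0, a+b−1)] → w = 0.00
R3: rigid=0.41, ¬medium=1−0.41=0.59; OR[min(1, a+b)] → w = 1.00
R4: soft=0.87, light=0.56; AND[max(0, a+b−1)] → w = 0.43
Rules with consequent 'low': {R2, R4} → strengths 0.00, 0.43
Aggregate via t-conorm [min(1, a+b)]: 0.43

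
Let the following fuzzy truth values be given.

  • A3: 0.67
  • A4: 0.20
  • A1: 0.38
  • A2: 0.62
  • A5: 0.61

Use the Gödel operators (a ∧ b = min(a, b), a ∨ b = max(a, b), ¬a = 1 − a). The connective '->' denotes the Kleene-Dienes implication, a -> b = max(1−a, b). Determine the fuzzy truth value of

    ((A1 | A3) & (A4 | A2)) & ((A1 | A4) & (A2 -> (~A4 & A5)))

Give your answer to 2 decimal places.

A1 | A3 = max(a, b) on (0.38, 0.67) = 0.67
A4 | A2 = max(a, b) on (0.20, 0.62) = 0.62
(A1 | A3) & (A4 | A2) = min(a, b) on (0.67, 0.62) = 0.62
A1 | A4 = max(a, b) on (0.38, 0.20) = 0.38
~A4 = 1 − 0.20 = 0.80
~A4 & A5 = min(a, b) on (0.80, 0.61) = 0.61
A2 -> (~A4 & A5)  [Kleene-Dienes: max(1−a, b)] with a=0.62, b=0.61 → 0.61
(A1 | A4) & (A2 -> (~A4 & A5)) = min(a, b) on (0.38, 0.61) = 0.38
((A1 | A3) & (A4 | A2)) & ((A1 | A4) & (A2 -> (~A4 & A5))) = min(a, b) on (0.62, 0.38) = 0.38

0.38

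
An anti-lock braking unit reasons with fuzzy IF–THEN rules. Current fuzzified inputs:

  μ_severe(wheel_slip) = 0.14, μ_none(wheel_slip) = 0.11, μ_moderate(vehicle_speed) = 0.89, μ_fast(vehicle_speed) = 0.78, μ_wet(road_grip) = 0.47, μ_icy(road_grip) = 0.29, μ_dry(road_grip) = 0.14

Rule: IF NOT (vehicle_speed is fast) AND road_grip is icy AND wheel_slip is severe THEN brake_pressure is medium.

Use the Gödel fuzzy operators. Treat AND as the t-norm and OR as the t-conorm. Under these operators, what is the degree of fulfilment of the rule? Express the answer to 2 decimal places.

0.14

firing strength: ¬fast=1−0.78=0.22, icy=0.29, severe=0.14; AND[min(a, b)] → w = 0.14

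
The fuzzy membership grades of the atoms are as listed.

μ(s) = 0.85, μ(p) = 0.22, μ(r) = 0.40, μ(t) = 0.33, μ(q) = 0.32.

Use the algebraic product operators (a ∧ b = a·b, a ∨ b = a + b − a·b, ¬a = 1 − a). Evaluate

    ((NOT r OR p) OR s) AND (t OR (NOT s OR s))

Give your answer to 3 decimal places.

NOT r = 1 − 0.4000 = 0.6000
NOT r OR p = a + b − a·b on (0.6000, 0.2200) = 0.6880
(NOT r OR p) OR s = a + b − a·b on (0.6880, 0.8500) = 0.9532
NOT s = 1 − 0.8500 = 0.1500
NOT s OR s = a + b − a·b on (0.1500, 0.8500) = 0.8725
t OR (NOT s OR s) = a + b − a·b on (0.3300, 0.8725) = 0.9146
((NOT r OR p) OR s) AND (t OR (NOT s OR s)) = a·b on (0.9532, 0.9146) = 0.8718

0.872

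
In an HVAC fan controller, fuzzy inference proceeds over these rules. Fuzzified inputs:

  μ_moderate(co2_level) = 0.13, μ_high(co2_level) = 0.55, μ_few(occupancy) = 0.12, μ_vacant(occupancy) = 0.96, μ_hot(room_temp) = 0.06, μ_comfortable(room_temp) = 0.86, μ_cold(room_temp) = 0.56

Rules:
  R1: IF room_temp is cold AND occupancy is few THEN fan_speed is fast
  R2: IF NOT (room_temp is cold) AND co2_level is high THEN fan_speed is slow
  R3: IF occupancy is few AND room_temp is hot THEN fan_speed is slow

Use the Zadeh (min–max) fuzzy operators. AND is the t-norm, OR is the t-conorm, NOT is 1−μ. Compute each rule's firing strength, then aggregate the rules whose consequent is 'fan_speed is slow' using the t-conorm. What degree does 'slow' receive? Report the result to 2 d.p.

0.44

R1: cold=0.56, few=0.12; AND[min(a, b)] → w = 0.12
R2: ¬cold=1−0.56=0.44, high=0.55; AND[min(a, b)] → w = 0.44
R3: few=0.12, hot=0.06; AND[min(a, b)] → w = 0.06
Rules with consequent 'slow': {R2, R3} → strengths 0.44, 0.06
Aggregate via t-conorm [max(a, b)]: 0.44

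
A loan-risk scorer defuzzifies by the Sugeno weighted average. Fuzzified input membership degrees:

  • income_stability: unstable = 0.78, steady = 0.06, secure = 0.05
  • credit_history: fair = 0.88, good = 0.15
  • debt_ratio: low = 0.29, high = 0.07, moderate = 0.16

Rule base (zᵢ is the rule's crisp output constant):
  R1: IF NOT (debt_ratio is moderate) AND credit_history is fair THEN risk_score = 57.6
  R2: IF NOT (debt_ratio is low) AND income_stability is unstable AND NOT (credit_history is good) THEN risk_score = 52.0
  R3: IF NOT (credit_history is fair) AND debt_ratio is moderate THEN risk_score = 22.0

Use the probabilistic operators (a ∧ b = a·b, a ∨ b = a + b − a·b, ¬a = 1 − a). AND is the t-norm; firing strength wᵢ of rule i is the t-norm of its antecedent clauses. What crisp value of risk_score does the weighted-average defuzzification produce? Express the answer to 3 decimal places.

R1 (z=57.6): ¬moderate=1−0.16=0.84, fair=0.88; AND[a·b] → w = 0.7392
R2 (z=52.0): ¬low=1−0.29=0.71, unstable=0.78, ¬good=1−0.15=0.85; AND[a·b] → w = 0.4707
R3 (z=22.0): ¬fair=1−0.88=0.12, moderate=0.16; AND[a·b] → w = 0.0192
Weighted average = (0.7392·57.6 + 0.4707·52.0 + 0.0192·22.0) / (0.7392 + 0.4707 + 0.0192)
  = 67.4783 / 1.2291 = 54.899

54.899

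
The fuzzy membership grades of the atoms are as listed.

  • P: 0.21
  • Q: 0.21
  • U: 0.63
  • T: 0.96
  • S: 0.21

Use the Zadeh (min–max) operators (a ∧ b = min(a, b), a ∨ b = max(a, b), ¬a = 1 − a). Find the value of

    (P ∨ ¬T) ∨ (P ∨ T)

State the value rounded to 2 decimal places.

¬T = 1 − 0.96 = 0.04
P ∨ ¬T = max(a, b) on (0.21, 0.04) = 0.21
P ∨ T = max(a, b) on (0.21, 0.96) = 0.96
(P ∨ ¬T) ∨ (P ∨ T) = max(a, b) on (0.21, 0.96) = 0.96

0.96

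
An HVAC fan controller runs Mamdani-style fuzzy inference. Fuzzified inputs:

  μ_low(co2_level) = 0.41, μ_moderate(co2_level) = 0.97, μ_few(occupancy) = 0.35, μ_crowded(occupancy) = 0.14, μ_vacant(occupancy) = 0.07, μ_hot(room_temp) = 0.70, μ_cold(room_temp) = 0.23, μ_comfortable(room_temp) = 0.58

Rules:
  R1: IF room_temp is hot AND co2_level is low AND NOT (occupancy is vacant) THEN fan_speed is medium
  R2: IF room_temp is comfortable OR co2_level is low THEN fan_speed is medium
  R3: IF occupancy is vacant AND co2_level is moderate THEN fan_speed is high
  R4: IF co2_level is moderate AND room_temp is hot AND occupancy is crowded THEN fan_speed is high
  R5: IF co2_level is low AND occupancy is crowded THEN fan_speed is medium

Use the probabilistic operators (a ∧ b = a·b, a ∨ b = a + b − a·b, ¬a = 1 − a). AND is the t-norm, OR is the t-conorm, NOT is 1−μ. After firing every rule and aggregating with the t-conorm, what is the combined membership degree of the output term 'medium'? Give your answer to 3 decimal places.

0.829

R1: hot=0.70, low=0.41, ¬vacant=1−0.07=0.93; AND[a·b] → w = 0.2669
R2: comfortable=0.58, low=0.41; OR[a + b − a·b] → w = 0.7522
R3: vacant=0.07, moderate=0.97; AND[a·b] → w = 0.0679
R4: moderate=0.97, hot=0.70, crowded=0.14; AND[a·b] → w = 0.0951
R5: low=0.41, crowded=0.14; AND[a·b] → w = 0.0574
Rules with consequent 'medium': {R1, R2, R5} → strengths 0.2669, 0.7522, 0.0574
Aggregate via t-conorm [a + b − a·b]: 0.8288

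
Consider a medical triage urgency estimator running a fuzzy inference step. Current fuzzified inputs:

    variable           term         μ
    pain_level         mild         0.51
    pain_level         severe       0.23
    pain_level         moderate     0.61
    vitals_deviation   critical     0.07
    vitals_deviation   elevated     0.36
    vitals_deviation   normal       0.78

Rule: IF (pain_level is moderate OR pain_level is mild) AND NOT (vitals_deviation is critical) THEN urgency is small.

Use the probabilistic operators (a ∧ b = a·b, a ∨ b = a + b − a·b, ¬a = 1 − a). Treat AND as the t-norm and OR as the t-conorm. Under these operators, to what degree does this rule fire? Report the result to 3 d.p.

0.752

firing strength: (moderate=0.61 OR mild=0.51) = 0.8089; AND[a·b] with ¬critical=1−0.07=0.93 → w = 0.7523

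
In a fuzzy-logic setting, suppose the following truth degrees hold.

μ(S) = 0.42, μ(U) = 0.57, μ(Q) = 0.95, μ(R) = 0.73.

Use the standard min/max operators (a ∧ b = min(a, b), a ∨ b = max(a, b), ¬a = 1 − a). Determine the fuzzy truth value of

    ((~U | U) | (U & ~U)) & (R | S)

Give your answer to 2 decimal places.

~U = 1 − 0.57 = 0.43
~U | U = max(a, b) on (0.43, 0.57) = 0.57
~U = 1 − 0.57 = 0.43
U & ~U = min(a, b) on (0.57, 0.43) = 0.43
(~U | U) | (U & ~U) = max(a, b) on (0.57, 0.43) = 0.57
R | S = max(a, b) on (0.73, 0.42) = 0.73
((~U | U) | (U & ~U)) & (R | S) = min(a, b) on (0.57, 0.73) = 0.57

0.57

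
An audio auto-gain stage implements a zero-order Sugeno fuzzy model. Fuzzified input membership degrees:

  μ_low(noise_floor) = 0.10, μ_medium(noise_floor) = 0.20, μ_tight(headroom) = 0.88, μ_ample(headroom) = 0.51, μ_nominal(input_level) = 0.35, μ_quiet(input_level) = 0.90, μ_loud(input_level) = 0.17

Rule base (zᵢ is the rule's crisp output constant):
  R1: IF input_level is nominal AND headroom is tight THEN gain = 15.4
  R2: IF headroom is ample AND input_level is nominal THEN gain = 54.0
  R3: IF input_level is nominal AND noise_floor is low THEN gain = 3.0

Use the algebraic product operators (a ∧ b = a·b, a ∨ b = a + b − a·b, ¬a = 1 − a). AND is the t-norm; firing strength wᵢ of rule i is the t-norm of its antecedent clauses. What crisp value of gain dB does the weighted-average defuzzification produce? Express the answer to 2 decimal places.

R1 (z=15.4): nominal=0.35, tight=0.88; AND[a·b] → w = 0.3080
R2 (z=54.0): ample=0.51, nominal=0.35; AND[a·b] → w = 0.1785
R3 (z=3.0): nominal=0.35, low=0.10; AND[a·b] → w = 0.0350
Weighted average = (0.3080·15.4 + 0.1785·54.0 + 0.0350·3.0) / (0.3080 + 0.1785 + 0.0350)
  = 14.4872 / 0.5215 = 27.78

27.78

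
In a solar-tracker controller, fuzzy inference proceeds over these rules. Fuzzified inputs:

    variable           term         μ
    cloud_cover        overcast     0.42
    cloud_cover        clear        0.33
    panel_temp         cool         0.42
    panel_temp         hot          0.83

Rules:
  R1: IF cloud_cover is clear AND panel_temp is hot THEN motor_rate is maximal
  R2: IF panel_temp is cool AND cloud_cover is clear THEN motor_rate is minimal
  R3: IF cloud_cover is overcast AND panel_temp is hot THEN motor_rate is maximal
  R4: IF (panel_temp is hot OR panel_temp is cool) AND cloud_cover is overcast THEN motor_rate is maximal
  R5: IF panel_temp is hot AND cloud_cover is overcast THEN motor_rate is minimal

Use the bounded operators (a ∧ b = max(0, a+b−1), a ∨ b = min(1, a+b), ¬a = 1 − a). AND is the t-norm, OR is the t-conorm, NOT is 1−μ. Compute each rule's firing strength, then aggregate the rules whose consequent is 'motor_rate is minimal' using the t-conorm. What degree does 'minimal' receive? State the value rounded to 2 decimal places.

0.25

R1: clear=0.33, hot=0.83; AND[max(0, a+b−1)] → w = 0.16
R2: cool=0.42, clear=0.33; AND[max(0, a+b−1)] → w = 0.00
R3: overcast=0.42, hot=0.83; AND[max(0, a+b−1)] → w = 0.25
R4: (hot=0.83 OR cool=0.42) = 1.00; AND[max(0, a+b−1)] with overcast=0.42 → w = 0.42
R5: hot=0.83, overcast=0.42; AND[max(0, a+b−1)] → w = 0.25
Rules with consequent 'minimal': {R2, R5} → strengths 0.00, 0.25
Aggregate via t-conorm [min(1, a+b)]: 0.25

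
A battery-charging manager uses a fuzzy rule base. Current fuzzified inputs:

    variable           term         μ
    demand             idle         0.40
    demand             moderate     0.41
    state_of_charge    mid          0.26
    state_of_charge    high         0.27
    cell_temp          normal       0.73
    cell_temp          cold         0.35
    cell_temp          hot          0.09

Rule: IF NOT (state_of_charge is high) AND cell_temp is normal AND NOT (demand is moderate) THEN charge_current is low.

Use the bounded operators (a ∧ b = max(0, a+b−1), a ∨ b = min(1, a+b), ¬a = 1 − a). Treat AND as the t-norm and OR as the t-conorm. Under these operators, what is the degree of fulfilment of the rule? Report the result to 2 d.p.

firing strength: ¬high=1−0.27=0.73, normal=0.73, ¬moderate=1−0.41=0.59; AND[max(0, a+b−1)] → w = 0.05

0.05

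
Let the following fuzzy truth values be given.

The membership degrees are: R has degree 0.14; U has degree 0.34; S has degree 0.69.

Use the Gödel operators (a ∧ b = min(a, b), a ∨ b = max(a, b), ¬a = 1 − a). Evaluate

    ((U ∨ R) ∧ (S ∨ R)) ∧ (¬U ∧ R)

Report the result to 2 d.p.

0.14

U ∨ R = max(a, b) on (0.34, 0.14) = 0.34
S ∨ R = max(a, b) on (0.69, 0.14) = 0.69
(U ∨ R) ∧ (S ∨ R) = min(a, b) on (0.34, 0.69) = 0.34
¬U = 1 − 0.34 = 0.66
¬U ∧ R = min(a, b) on (0.66, 0.14) = 0.14
((U ∨ R) ∧ (S ∨ R)) ∧ (¬U ∧ R) = min(a, b) on (0.34, 0.14) = 0.14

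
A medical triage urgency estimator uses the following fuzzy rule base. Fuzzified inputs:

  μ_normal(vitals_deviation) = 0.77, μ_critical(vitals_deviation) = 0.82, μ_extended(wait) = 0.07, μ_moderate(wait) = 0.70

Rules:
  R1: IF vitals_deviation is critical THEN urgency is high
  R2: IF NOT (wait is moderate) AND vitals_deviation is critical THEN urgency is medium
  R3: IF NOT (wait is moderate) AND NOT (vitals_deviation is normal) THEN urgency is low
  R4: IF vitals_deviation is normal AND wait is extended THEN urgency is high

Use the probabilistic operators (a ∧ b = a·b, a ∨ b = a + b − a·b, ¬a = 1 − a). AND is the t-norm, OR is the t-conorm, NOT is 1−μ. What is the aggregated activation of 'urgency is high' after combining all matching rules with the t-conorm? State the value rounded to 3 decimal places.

R1: critical=0.82 → w = 0.8200
R2: ¬moderate=1−0.70=0.30, critical=0.82; AND[a·b] → w = 0.2460
R3: ¬moderate=1−0.70=0.30, ¬normal=1−0.77=0.23; AND[a·b] → w = 0.0690
R4: normal=0.77, extended=0.07; AND[a·b] → w = 0.0539
Rules with consequent 'high': {R1, R4} → strengths 0.8200, 0.0539
Aggregate via t-conorm [a + b − a·b]: 0.8297

0.830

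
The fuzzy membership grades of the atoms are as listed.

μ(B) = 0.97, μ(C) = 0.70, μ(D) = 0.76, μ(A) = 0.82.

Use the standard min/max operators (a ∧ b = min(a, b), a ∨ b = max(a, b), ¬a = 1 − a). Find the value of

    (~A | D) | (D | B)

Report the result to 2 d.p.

0.97

~A = 1 − 0.82 = 0.18
~A | D = max(a, b) on (0.18, 0.76) = 0.76
D | B = max(a, b) on (0.76, 0.97) = 0.97
(~A | D) | (D | B) = max(a, b) on (0.76, 0.97) = 0.97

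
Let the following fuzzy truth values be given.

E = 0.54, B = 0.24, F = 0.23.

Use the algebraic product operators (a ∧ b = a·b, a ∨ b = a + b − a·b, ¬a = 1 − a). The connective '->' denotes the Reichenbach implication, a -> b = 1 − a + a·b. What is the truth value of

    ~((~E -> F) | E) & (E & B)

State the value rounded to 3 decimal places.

~E = 1 − 0.5400 = 0.4600
~E -> F  [Reichenbach: 1 − a + a·b] with a=0.4600, b=0.2300 → 0.6458
(~E -> F) | E = a + b − a·b on (0.6458, 0.5400) = 0.8371
~((~E -> F) | E) = 1 − 0.8371 = 0.1629
E & B = a·b on (0.5400, 0.2400) = 0.1296
~((~E -> F) | E) & (E & B) = a·b on (0.1629, 0.1296) = 0.0211

0.021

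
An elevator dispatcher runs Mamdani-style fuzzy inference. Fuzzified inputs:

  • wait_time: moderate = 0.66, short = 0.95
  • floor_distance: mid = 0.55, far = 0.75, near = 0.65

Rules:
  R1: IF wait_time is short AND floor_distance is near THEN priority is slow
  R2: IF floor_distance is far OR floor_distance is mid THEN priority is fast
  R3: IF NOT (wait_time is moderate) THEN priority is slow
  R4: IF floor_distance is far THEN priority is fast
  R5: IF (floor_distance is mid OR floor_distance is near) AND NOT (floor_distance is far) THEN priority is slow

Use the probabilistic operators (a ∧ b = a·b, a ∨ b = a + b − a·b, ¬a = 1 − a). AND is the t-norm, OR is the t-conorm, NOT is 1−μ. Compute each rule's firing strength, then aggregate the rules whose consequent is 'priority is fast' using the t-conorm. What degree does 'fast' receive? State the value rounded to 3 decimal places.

R1: short=0.95, near=0.65; AND[a·b] → w = 0.6175
R2: far=0.75, mid=0.55; OR[a + b − a·b] → w = 0.8875
R3: ¬moderate=1−0.66=0.34 → w = 0.3400
R4: far=0.75 → w = 0.7500
R5: (mid=0.55 OR near=0.65) = 0.8425; AND[a·b] with ¬far=1−0.75=0.25 → w = 0.2106
Rules with consequent 'fast': {R2, R4} → strengths 0.8875, 0.7500
Aggregate via t-conorm [a + b − a·b]: 0.9719

0.972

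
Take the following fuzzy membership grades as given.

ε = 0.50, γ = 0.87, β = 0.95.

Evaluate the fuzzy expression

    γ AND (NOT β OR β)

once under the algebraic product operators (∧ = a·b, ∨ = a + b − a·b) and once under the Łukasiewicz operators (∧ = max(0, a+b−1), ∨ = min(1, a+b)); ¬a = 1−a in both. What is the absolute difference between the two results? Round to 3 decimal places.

Under algebraic product:
  NOT β = 1 − 0.9500 = 0.0500
  NOT β OR β = a + b − a·b on (0.0500, 0.9500) = 0.9525
  γ AND (NOT β OR β) = a·b on (0.8700, 0.9525) = 0.8287
  → value = 0.8287
Under Łukasiewicz:
  NOT β = 1 − 0.95 = 0.05
  NOT β OR β = min(1, a+b) on (0.05, 0.95) = 1.00
  γ AND (NOT β OR β) = max(0, a+b−1) on (0.87, 1.00) = 0.87
  → value = 0.8700
|0.8287 − 0.8700| = 0.041

0.041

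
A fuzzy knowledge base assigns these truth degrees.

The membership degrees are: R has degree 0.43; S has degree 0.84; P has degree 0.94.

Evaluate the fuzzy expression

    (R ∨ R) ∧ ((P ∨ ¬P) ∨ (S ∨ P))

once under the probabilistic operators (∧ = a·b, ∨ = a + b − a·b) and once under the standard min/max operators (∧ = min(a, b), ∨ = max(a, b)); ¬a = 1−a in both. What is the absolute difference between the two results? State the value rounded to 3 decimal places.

Under probabilistic:
  R ∨ R = a + b − a·b on (0.4300, 0.4300) = 0.6751
  ¬P = 1 − 0.9400 = 0.0600
  P ∨ ¬P = a + b − a·b on (0.9400, 0.0600) = 0.9436
  S ∨ P = a + b − a·b on (0.8400, 0.9400) = 0.9904
  (P ∨ ¬P) ∨ (S ∨ P) = a + b − a·b on (0.9436, 0.9904) = 0.9995
  (R ∨ R) ∧ ((P ∨ ¬P) ∨ (S ∨ P)) = a·b on (0.6751, 0.9995) = 0.6747
  → value = 0.6747
Under standard min/max:
  R ∨ R = max(a, b) on (0.43, 0.43) = 0.43
  ¬P = 1 − 0.94 = 0.06
  P ∨ ¬P = max(a, b) on (0.94, 0.06) = 0.94
  S ∨ P = max(a, b) on (0.84, 0.94) = 0.94
  (P ∨ ¬P) ∨ (S ∨ P) = max(a, b) on (0.94, 0.94) = 0.94
  (R ∨ R) ∧ ((P ∨ ¬P) ∨ (S ∨ P)) = min(a, b) on (0.43, 0.94) = 0.43
  → value = 0.4300
|0.6747 − 0.4300| = 0.245

0.245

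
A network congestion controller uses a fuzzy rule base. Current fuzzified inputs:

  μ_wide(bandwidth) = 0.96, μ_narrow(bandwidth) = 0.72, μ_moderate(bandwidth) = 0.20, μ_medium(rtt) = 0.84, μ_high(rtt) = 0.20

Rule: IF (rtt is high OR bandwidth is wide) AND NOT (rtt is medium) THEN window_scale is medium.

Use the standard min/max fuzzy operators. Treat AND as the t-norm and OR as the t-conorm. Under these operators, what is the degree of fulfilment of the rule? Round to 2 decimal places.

0.16

firing strength: (high=0.20 OR wide=0.96) = 0.96; AND[min(a, b)] with ¬medium=1−0.84=0.16 → w = 0.16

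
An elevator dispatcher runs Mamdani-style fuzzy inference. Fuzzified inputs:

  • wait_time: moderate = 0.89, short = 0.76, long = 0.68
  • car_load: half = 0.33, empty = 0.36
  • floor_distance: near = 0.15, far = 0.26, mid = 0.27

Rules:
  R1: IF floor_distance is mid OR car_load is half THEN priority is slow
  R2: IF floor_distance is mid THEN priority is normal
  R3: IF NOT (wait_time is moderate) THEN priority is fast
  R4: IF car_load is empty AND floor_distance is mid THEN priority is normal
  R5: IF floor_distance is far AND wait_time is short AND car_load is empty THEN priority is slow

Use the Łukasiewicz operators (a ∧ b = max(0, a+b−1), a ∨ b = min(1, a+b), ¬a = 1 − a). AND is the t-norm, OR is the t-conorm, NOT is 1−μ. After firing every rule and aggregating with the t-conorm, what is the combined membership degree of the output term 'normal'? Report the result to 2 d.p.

0.27

R1: mid=0.27, half=0.33; OR[min(1, a+b)] → w = 0.60
R2: mid=0.27 → w = 0.27
R3: ¬moderate=1−0.89=0.11 → w = 0.11
R4: empty=0.36, mid=0.27; AND[max(0, a+b−1)] → w = 0.00
R5: far=0.26, short=0.76, empty=0.36; AND[max(0, a+b−1)] → w = 0.00
Rules with consequent 'normal': {R2, R4} → strengths 0.27, 0.00
Aggregate via t-conorm [min(1, a+b)]: 0.27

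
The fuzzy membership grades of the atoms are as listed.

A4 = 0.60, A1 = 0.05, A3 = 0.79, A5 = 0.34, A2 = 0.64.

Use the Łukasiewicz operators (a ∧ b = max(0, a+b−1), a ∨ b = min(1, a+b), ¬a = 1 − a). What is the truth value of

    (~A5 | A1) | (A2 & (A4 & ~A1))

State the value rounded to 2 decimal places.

~A5 = 1 − 0.34 = 0.66
~A5 | A1 = min(1, a+b) on (0.66, 0.05) = 0.71
~A1 = 1 − 0.05 = 0.95
A4 & ~A1 = max(0, a+b−1) on (0.60, 0.95) = 0.55
A2 & (A4 & ~A1) = max(0, a+b−1) on (0.64, 0.55) = 0.19
(~A5 | A1) | (A2 & (A4 & ~A1)) = min(1, a+b) on (0.71, 0.19) = 0.90

0.90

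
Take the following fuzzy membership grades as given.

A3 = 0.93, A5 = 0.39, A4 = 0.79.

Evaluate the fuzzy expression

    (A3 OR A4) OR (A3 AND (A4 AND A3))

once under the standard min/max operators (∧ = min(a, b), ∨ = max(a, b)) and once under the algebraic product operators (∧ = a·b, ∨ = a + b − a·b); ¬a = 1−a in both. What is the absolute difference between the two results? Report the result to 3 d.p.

Under standard min/max:
  A3 OR A4 = max(a, b) on (0.93, 0.79) = 0.93
  A4 AND A3 = min(a, b) on (0.79, 0.93) = 0.79
  A3 AND (A4 AND A3) = min(a, b) on (0.93, 0.79) = 0.79
  (A3 OR A4) OR (A3 AND (A4 AND A3)) = max(a, b) on (0.93, 0.79) = 0.93
  → value = 0.9300
Under algebraic product:
  A3 OR A4 = a + b − a·b on (0.9300, 0.7900) = 0.9853
  A4 AND A3 = a·b on (0.7900, 0.9300) = 0.7347
  A3 AND (A4 AND A3) = a·b on (0.9300, 0.7347) = 0.6833
  (A3 OR A4) OR (A3 AND (A4 AND A3)) = a + b − a·b on (0.9853, 0.6833) = 0.9953
  → value = 0.9953
|0.9300 − 0.9953| = 0.065

0.065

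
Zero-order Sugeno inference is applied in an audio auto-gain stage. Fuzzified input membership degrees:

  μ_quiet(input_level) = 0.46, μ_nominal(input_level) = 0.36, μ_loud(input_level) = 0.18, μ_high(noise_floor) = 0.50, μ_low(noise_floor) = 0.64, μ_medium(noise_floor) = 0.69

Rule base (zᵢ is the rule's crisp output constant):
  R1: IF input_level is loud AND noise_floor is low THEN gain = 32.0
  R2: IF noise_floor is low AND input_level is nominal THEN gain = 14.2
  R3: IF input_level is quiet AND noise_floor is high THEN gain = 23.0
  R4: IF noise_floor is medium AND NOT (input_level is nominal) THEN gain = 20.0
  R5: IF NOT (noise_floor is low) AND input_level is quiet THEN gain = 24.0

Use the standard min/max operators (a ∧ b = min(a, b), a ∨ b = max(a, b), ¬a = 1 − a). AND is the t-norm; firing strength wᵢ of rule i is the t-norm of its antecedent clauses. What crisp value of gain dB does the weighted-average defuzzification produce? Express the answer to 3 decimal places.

R1 (z=32.0): loud=0.18, low=0.64; AND[min(a, b)] → w = 0.18
R2 (z=14.2): low=0.64, nominal=0.36; AND[min(a, b)] → w = 0.36
R3 (z=23.0): quiet=0.46, high=0.50; AND[min(a, b)] → w = 0.46
R4 (z=20.0): medium=0.69, ¬nominal=1−0.36=0.64; AND[min(a, b)] → w = 0.64
R5 (z=24.0): ¬low=1−0.64=0.36, quiet=0.46; AND[min(a, b)] → w = 0.36
Weighted average = (0.18·32.0 + 0.36·14.2 + 0.46·23.0 + 0.64·20.0 + 0.36·24.0) / (0.18 + 0.36 + 0.46 + 0.64 + 0.36)
  = 42.8920 / 2.0000 = 21.446

21.446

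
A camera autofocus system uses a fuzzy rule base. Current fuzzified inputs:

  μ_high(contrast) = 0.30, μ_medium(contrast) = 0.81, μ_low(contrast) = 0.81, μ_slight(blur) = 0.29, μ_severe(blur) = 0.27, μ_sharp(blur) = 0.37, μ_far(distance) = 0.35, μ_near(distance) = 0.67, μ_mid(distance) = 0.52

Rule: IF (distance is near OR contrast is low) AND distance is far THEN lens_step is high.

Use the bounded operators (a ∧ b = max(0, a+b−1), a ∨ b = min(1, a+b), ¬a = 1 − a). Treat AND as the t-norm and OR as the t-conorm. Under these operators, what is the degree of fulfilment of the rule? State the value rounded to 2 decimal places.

0.35

firing strength: (near=0.67 OR low=0.81) = 1.00; AND[max(0, a+b−1)] with far=0.35 → w = 0.35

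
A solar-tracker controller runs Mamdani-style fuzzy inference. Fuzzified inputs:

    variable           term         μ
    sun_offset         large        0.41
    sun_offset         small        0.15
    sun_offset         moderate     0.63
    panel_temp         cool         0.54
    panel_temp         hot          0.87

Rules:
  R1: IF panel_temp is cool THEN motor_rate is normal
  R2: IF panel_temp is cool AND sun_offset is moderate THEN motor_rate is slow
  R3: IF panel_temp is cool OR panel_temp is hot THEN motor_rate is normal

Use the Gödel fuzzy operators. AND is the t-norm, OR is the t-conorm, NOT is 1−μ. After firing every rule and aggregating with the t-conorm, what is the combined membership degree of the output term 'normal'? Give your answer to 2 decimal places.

0.87

R1: cool=0.54 → w = 0.54
R2: cool=0.54, moderate=0.63; AND[min(a, b)] → w = 0.54
R3: cool=0.54, hot=0.87; OR[max(a, b)] → w = 0.87
Rules with consequent 'normal': {R1, R3} → strengths 0.54, 0.87
Aggregate via t-conorm [max(a, b)]: 0.87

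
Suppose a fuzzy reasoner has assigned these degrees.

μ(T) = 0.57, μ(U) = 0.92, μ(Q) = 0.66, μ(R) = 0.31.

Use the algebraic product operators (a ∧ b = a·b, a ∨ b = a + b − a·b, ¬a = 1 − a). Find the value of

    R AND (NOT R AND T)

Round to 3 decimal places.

0.122

NOT R = 1 − 0.3100 = 0.6900
NOT R AND T = a·b on (0.6900, 0.5700) = 0.3933
R AND (NOT R AND T) = a·b on (0.3100, 0.3933) = 0.1219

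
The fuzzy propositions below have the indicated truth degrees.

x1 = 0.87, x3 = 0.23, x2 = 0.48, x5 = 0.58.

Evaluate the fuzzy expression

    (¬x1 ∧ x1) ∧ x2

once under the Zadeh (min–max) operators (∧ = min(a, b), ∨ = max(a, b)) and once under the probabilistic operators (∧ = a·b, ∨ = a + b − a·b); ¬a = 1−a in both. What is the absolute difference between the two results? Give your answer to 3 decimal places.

0.076

Under Zadeh (min–max):
  ¬x1 = 1 − 0.87 = 0.13
  ¬x1 ∧ x1 = min(a, b) on (0.13, 0.87) = 0.13
  (¬x1 ∧ x1) ∧ x2 = min(a, b) on (0.13, 0.48) = 0.13
  → value = 0.1300
Under probabilistic:
  ¬x1 = 1 − 0.8700 = 0.1300
  ¬x1 ∧ x1 = a·b on (0.1300, 0.8700) = 0.1131
  (¬x1 ∧ x1) ∧ x2 = a·b on (0.1131, 0.4800) = 0.0543
  → value = 0.0543
|0.1300 − 0.0543| = 0.076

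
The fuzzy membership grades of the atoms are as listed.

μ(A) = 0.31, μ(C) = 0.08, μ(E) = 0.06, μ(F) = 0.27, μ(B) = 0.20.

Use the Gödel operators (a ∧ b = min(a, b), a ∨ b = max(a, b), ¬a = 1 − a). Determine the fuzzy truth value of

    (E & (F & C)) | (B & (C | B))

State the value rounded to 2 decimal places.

0.20

F & C = min(a, b) on (0.27, 0.08) = 0.08
E & (F & C) = min(a, b) on (0.06, 0.08) = 0.06
C | B = max(a, b) on (0.08, 0.20) = 0.20
B & (C | B) = min(a, b) on (0.20, 0.20) = 0.20
(E & (F & C)) | (B & (C | B)) = max(a, b) on (0.06, 0.20) = 0.20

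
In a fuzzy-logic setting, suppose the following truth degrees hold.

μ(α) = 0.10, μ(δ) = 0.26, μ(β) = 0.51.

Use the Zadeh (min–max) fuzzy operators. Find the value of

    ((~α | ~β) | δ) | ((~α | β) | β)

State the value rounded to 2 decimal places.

0.90

~α = 1 − 0.10 = 0.90
~β = 1 − 0.51 = 0.49
~α | ~β = max(a, b) on (0.90, 0.49) = 0.90
(~α | ~β) | δ = max(a, b) on (0.90, 0.26) = 0.90
~α = 1 − 0.10 = 0.90
~α | β = max(a, b) on (0.90, 0.51) = 0.90
(~α | β) | β = max(a, b) on (0.90, 0.51) = 0.90
((~α | ~β) | δ) | ((~α | β) | β) = max(a, b) on (0.90, 0.90) = 0.90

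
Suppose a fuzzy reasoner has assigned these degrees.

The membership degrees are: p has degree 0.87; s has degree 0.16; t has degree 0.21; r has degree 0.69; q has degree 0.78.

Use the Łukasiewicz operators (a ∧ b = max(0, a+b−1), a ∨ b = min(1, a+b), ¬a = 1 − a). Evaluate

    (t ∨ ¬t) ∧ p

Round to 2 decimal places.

¬t = 1 − 0.21 = 0.79
t ∨ ¬t = min(1, a+b) on (0.21, 0.79) = 1.00
(t ∨ ¬t) ∧ p = max(0, a+b−1) on (1.00, 0.87) = 0.87

0.87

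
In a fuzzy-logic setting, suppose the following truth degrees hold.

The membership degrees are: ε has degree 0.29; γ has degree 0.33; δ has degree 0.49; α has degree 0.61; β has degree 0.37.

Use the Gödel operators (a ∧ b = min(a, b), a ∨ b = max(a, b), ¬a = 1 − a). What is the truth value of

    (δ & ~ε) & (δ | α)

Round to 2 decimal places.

0.49

~ε = 1 − 0.29 = 0.71
δ & ~ε = min(a, b) on (0.49, 0.71) = 0.49
δ | α = max(a, b) on (0.49, 0.61) = 0.61
(δ & ~ε) & (δ | α) = min(a, b) on (0.49, 0.61) = 0.49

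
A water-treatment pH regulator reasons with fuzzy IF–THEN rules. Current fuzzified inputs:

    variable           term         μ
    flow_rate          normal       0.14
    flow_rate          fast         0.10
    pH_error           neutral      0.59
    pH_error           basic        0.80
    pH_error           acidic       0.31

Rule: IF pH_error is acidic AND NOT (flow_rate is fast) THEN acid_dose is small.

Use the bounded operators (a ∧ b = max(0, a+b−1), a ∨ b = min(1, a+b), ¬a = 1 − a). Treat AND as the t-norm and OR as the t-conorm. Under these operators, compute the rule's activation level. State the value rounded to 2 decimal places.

firing strength: acidic=0.31, ¬fast=1−0.10=0.90; AND[max(0, a+b−1)] → w = 0.21

0.21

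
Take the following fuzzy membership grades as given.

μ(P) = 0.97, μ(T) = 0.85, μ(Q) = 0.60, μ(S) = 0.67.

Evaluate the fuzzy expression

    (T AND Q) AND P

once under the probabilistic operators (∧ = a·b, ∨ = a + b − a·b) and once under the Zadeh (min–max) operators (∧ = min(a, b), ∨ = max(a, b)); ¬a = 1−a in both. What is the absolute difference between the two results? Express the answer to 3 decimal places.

Under probabilistic:
  T AND Q = a·b on (0.8500, 0.6000) = 0.5100
  (T AND Q) AND P = a·b on (0.5100, 0.9700) = 0.4947
  → value = 0.4947
Under Zadeh (min–max):
  T AND Q = min(a, b) on (0.85, 0.60) = 0.60
  (T AND Q) AND P = min(a, b) on (0.60, 0.97) = 0.60
  → value = 0.6000
|0.4947 − 0.6000| = 0.105

0.105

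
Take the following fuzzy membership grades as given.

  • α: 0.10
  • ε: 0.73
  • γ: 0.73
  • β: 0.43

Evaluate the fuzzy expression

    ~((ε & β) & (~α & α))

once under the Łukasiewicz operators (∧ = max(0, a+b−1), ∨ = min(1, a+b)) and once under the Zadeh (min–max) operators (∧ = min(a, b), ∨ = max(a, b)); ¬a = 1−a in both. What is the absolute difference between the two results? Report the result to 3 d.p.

Under Łukasiewicz:
  ε & β = max(0, a+b−1) on (0.73, 0.43) = 0.16
  ~α = 1 − 0.10 = 0.90
  ~α & α = max(0, a+b−1) on (0.90, 0.10) = 0.00
  (ε & β) & (~α & α) = max(0, a+b−1) on (0.16, 0.00) = 0.00
  ~((ε & β) & (~α & α)) = 1 − 0.00 = 1.00
  → value = 1.0000
Under Zadeh (min–max):
  ε & β = min(a, b) on (0.73, 0.43) = 0.43
  ~α = 1 − 0.10 = 0.90
  ~α & α = min(a, b) on (0.90, 0.10) = 0.10
  (ε & β) & (~α & α) = min(a, b) on (0.43, 0.10) = 0.10
  ~((ε & β) & (~α & α)) = 1 − 0.10 = 0.90
  → value = 0.9000
|1.0000 − 0.9000| = 0.100

0.100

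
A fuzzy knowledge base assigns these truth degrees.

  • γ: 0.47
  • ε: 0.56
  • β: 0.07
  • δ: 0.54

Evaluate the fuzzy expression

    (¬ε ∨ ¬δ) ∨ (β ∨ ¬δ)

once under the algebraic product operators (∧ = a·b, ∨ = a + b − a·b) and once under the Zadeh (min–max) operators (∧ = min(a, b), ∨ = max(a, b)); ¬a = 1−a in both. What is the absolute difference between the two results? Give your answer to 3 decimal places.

0.388

Under algebraic product:
  ¬ε = 1 − 0.5600 = 0.4400
  ¬δ = 1 − 0.5400 = 0.4600
  ¬ε ∨ ¬δ = a + b − a·b on (0.4400, 0.4600) = 0.6976
  ¬δ = 1 − 0.5400 = 0.4600
  β ∨ ¬δ = a + b − a·b on (0.0700, 0.4600) = 0.4978
  (¬ε ∨ ¬δ) ∨ (β ∨ ¬δ) = a + b − a·b on (0.6976, 0.4978) = 0.8481
  → value = 0.8481
Under Zadeh (min–max):
  ¬ε = 1 − 0.56 = 0.44
  ¬δ = 1 − 0.54 = 0.46
  ¬ε ∨ ¬δ = max(a, b) on (0.44, 0.46) = 0.46
  ¬δ = 1 − 0.54 = 0.46
  β ∨ ¬δ = max(a, b) on (0.07, 0.46) = 0.46
  (¬ε ∨ ¬δ) ∨ (β ∨ ¬δ) = max(a, b) on (0.46, 0.46) = 0.46
  → value = 0.4600
|0.8481 − 0.4600| = 0.388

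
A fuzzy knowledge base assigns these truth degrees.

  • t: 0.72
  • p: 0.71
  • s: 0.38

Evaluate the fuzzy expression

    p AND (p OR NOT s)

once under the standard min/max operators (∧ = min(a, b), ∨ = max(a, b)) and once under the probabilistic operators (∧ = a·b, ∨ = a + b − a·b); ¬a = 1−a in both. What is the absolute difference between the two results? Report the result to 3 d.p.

Under standard min/max:
  NOT s = 1 − 0.38 = 0.62
  p OR NOT s = max(a, b) on (0.71, 0.62) = 0.71
  p AND (p OR NOT s) = min(a, b) on (0.71, 0.71) = 0.71
  → value = 0.7100
Under probabilistic:
  NOT s = 1 − 0.3800 = 0.6200
  p OR NOT s = a + b − a·b on (0.7100, 0.6200) = 0.8898
  p AND (p OR NOT s) = a·b on (0.7100, 0.8898) = 0.6318
  → value = 0.6318
|0.7100 − 0.6318| = 0.078

0.078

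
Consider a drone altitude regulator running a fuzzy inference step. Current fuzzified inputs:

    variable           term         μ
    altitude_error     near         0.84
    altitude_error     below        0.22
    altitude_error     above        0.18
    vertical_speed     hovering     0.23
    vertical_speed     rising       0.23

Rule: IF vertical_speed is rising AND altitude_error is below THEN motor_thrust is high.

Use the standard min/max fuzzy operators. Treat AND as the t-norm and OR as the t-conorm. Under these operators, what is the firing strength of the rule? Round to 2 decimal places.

0.22

firing strength: rising=0.23, below=0.22; AND[min(a, b)] → w = 0.22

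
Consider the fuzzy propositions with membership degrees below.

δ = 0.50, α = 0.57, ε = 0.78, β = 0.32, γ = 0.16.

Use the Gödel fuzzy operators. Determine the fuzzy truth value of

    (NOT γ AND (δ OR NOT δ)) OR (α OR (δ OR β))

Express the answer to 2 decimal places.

NOT γ = 1 − 0.16 = 0.84
NOT δ = 1 − 0.50 = 0.50
δ OR NOT δ = max(a, b) on (0.50, 0.50) = 0.50
NOT γ AND (δ OR NOT δ) = min(a, b) on (0.84, 0.50) = 0.50
δ OR β = max(a, b) on (0.50, 0.32) = 0.50
α OR (δ OR β) = max(a, b) on (0.57, 0.50) = 0.57
(NOT γ AND (δ OR NOT δ)) OR (α OR (δ OR β)) = max(a, b) on (0.50, 0.57) = 0.57

0.57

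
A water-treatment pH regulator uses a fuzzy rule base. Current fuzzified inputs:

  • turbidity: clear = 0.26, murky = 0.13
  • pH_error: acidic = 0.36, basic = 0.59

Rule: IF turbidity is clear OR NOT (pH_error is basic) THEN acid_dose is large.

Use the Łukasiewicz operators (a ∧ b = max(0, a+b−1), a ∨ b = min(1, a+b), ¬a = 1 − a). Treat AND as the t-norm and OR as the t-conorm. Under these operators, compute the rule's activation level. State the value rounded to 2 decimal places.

0.67

firing strength: clear=0.26, ¬basic=1−0.59=0.41; OR[min(1, a+b)] → w = 0.67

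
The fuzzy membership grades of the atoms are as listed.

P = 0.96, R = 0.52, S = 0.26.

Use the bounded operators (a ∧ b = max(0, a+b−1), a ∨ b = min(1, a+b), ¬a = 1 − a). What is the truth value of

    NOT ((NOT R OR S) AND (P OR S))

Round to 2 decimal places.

NOT R = 1 − 0.52 = 0.48
NOT R OR S = min(1, a+b) on (0.48, 0.26) = 0.74
P OR S = min(1, a+b) on (0.96, 0.26) = 1.00
(NOT R OR S) AND (P OR S) = max(0, a+b−1) on (0.74, 1.00) = 0.74
NOT ((NOT R OR S) AND (P OR S)) = 1 − 0.74 = 0.26

0.26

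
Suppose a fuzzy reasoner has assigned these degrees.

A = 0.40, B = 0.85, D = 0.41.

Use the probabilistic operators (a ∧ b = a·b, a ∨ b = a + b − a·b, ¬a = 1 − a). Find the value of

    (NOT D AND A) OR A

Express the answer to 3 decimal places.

0.542

NOT D = 1 − 0.4100 = 0.5900
NOT D AND A = a·b on (0.5900, 0.4000) = 0.2360
(NOT D AND A) OR A = a + b − a·b on (0.2360, 0.4000) = 0.5416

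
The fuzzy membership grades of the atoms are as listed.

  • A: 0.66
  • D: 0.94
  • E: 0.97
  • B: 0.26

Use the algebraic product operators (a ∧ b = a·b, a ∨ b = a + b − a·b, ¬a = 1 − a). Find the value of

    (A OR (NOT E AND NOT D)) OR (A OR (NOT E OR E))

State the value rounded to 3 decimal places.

NOT E = 1 − 0.9700 = 0.0300
NOT D = 1 − 0.9400 = 0.0600
NOT E AND NOT D = a·b on (0.0300, 0.0600) = 0.0018
A OR (NOT E AND NOT D) = a + b − a·b on (0.6600, 0.0018) = 0.6606
NOT E = 1 − 0.9700 = 0.0300
NOT E OR E = a + b − a·b on (0.0300, 0.9700) = 0.9709
A OR (NOT E OR E) = a + b − a·b on (0.6600, 0.9709) = 0.9901
(A OR (NOT E AND NOT D)) OR (A OR (NOT E OR E)) = a + b − a·b on (0.6606, 0.9901) = 0.9966

0.997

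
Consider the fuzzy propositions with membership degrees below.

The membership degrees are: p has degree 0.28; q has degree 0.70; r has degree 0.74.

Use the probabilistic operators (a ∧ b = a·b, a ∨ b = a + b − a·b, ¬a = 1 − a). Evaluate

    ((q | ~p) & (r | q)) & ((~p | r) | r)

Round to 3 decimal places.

0.829

~p = 1 − 0.2800 = 0.7200
q | ~p = a + b − a·b on (0.7000, 0.7200) = 0.9160
r | q = a + b − a·b on (0.7400, 0.7000) = 0.9220
(q | ~p) & (r | q) = a·b on (0.9160, 0.9220) = 0.8446
~p = 1 − 0.2800 = 0.7200
~p | r = a + b − a·b on (0.7200, 0.7400) = 0.9272
(~p | r) | r = a + b − a·b on (0.9272, 0.7400) = 0.9811
((q | ~p) & (r | q)) & ((~p | r) | r) = a·b on (0.8446, 0.9811) = 0.8286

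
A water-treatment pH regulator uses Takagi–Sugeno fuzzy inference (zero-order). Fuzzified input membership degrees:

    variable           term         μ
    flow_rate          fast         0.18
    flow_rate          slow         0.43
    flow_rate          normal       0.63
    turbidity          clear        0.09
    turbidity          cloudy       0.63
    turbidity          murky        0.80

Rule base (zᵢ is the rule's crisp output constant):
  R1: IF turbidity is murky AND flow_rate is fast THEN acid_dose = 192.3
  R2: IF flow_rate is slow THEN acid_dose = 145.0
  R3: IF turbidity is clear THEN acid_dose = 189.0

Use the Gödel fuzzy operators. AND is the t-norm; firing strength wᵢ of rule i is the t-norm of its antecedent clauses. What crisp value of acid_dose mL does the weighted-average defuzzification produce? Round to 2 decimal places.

R1 (z=192.3): murky=0.80, fast=0.18; AND[min(a, b)] → w = 0.18
R2 (z=145.0): slow=0.43 → w = 0.43
R3 (z=189.0): clear=0.09 → w = 0.09
Weighted average = (0.18·192.3 + 0.43·145.0 + 0.09·189.0) / (0.18 + 0.43 + 0.09)
  = 113.9740 / 0.7000 = 162.82

162.82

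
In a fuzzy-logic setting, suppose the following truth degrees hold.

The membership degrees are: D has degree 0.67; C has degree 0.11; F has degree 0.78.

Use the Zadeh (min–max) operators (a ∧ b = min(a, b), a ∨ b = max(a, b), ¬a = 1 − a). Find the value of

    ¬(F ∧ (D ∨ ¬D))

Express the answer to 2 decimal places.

¬D = 1 − 0.67 = 0.33
D ∨ ¬D = max(a, b) on (0.67, 0.33) = 0.67
F ∧ (D ∨ ¬D) = min(a, b) on (0.78, 0.67) = 0.67
¬(F ∧ (D ∨ ¬D)) = 1 − 0.67 = 0.33

0.33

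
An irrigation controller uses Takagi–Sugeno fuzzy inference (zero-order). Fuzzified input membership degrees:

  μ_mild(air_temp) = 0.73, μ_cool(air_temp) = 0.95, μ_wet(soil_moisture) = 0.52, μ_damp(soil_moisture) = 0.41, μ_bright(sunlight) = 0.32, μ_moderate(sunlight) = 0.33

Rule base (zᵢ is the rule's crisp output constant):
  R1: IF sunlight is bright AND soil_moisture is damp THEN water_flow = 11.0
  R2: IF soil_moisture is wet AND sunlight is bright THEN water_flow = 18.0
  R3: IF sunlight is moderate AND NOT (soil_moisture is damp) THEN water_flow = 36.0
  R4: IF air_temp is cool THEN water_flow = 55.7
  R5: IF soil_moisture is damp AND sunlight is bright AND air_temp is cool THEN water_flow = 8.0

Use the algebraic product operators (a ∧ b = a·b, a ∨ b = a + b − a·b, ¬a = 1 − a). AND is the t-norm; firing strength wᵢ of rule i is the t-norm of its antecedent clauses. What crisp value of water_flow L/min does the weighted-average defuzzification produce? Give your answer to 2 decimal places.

41.71

R1 (z=11.0): bright=0.32, damp=0.41; AND[a·b] → w = 0.1312
R2 (z=18.0): wet=0.52, bright=0.32; AND[a·b] → w = 0.1664
R3 (z=36.0): moderate=0.33, ¬damp=1−0.41=0.59; AND[a·b] → w = 0.1947
R4 (z=55.7): cool=0.95 → w = 0.9500
R5 (z=8.0): damp=0.41, bright=0.32, cool=0.95; AND[a·b] → w = 0.1246
Weighted average = (0.1312·11.0 + 0.1664·18.0 + 0.1947·36.0 + 0.9500·55.7 + 0.1246·8.0) / (0.1312 + 0.1664 + 0.1947 + 0.9500 + 0.1246)
  = 65.3597 / 1.5669 = 41.71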